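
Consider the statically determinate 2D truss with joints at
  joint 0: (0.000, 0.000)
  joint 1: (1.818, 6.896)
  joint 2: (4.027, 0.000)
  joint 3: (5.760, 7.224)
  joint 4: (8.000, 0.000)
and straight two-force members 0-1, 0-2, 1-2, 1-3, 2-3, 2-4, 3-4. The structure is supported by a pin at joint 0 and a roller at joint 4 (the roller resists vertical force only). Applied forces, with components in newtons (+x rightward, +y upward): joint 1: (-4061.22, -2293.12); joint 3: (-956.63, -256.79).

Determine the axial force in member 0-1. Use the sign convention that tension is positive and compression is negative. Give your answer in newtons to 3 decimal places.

N=5 nodes, M=7 members, R=3 reactions → 2N=10, M+R=10
member 0 (0-1): L=7.1316, (cx,cy)=(0.2549,0.9670)
member 1 (0-2): L=4.0270, (cx,cy)=(1.0000,0.0000)
member 2 (1-2): L=7.2412, (cx,cy)=(0.3051,-0.9523)
member 3 (1-3): L=3.9556, (cx,cy)=(0.9966,0.0829)
member 4 (2-3): L=7.4290, (cx,cy)=(0.2333,0.9724)
member 5 (2-4): L=3.9730, (cx,cy)=(1.0000,0.0000)
member 6 (3-4): L=7.5633, (cx,cy)=(0.2962,-0.9551)
solve A·x = −loads:
  F[0-1] = -6420.6446 N (compression)
  F[0-2] = -3381.0916 N (compression)
  F[1-2] = +4210.9672 N (tension)
  F[1-3] = +1143.7973 N (tension)
  F[2-3] = -4124.0215 N (compression)
  F[2-4] = -1134.4522 N (compression)
  F[3-4] = +3830.4563 N (tension)
  Rx@0 = +5017.8500 N
  Ry@0 = +6208.5182 N
  Ry@4 = -3658.6082 N

-6420.645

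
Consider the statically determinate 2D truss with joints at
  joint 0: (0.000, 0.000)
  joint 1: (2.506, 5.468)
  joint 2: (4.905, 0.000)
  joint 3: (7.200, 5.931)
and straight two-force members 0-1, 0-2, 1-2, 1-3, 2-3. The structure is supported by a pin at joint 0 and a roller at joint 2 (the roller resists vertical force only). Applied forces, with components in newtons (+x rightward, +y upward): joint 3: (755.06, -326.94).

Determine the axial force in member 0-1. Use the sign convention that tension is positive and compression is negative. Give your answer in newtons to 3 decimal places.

1172.588

N=4 nodes, M=5 members, R=3 reactions → 2N=8, M+R=8
member 0 (0-1): L=6.0149, (cx,cy)=(0.4166,0.9091)
member 1 (0-2): L=4.9050, (cx,cy)=(1.0000,0.0000)
member 2 (1-2): L=5.9711, (cx,cy)=(0.4018,-0.9157)
member 3 (1-3): L=4.7168, (cx,cy)=(0.9952,0.0982)
member 4 (2-3): L=6.3595, (cx,cy)=(0.3609,0.9326)
solve A·x = −loads:
  F[0-1] = +1172.5883 N (tension)
  F[0-2] = +266.5224 N (tension)
  F[1-2] = -1065.3283 N (compression)
  F[1-3] = +920.9997 N (tension)
  F[2-3] = -447.5007 N (compression)
  Rx@0 = -755.0600 N
  Ry@0 = -1065.9711 N
  Ry@2 = +1392.9111 N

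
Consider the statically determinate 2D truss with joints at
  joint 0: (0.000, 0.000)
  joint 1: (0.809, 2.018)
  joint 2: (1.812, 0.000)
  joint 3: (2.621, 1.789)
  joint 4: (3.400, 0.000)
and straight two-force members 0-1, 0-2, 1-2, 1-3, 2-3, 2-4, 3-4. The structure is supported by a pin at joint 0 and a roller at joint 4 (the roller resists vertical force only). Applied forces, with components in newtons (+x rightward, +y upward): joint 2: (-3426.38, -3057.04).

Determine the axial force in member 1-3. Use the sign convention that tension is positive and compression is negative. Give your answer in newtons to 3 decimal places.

N=5 nodes, M=7 members, R=3 reactions → 2N=10, M+R=10
member 0 (0-1): L=2.1741, (cx,cy)=(0.3721,0.9282)
member 1 (0-2): L=1.8120, (cx,cy)=(1.0000,0.0000)
member 2 (1-2): L=2.2535, (cx,cy)=(0.4451,-0.8955)
member 3 (1-3): L=1.8264, (cx,cy)=(0.9921,-0.1254)
member 4 (2-3): L=1.9634, (cx,cy)=(0.4120,0.9112)
member 5 (2-4): L=1.5880, (cx,cy)=(1.0000,0.0000)
member 6 (3-4): L=1.9512, (cx,cy)=(0.3992,-0.9168)
solve A·x = −loads:
  F[0-1] = -1538.2800 N (compression)
  F[0-2] = -2853.9794 N (compression)
  F[1-2] = +1787.5182 N (tension)
  F[1-3] = -1378.8747 N (compression)
  F[2-3] = +1598.3192 N (tension)
  F[2-4] = +709.4267 N (tension)
  F[3-4] = -1776.9784 N (compression)
  Rx@0 = +3426.3800 N
  Ry@0 = +1427.8175 N
  Ry@4 = +1629.2225 N

-1378.875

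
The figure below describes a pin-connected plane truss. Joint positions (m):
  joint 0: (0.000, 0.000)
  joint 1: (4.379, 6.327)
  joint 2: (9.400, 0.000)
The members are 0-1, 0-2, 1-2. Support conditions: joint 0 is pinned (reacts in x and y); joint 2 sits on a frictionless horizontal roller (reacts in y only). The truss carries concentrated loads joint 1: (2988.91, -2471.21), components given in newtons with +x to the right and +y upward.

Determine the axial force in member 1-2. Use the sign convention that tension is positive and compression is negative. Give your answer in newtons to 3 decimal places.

-4037.977

N=3 nodes, M=3 members, R=3 reactions → 2N=6, M+R=6
member 0 (0-1): L=7.6946, (cx,cy)=(0.5691,0.8223)
member 1 (0-2): L=9.4000, (cx,cy)=(1.0000,0.0000)
member 2 (1-2): L=8.0772, (cx,cy)=(0.6216,-0.7833)
solve A·x = −loads:
  F[0-1] = +841.3284 N (tension)
  F[0-2] = +2510.1085 N (tension)
  F[1-2] = -4037.9766 N (compression)
  Rx@0 = -2988.9100 N
  Ry@0 = -691.7966 N
  Ry@2 = +3163.0066 N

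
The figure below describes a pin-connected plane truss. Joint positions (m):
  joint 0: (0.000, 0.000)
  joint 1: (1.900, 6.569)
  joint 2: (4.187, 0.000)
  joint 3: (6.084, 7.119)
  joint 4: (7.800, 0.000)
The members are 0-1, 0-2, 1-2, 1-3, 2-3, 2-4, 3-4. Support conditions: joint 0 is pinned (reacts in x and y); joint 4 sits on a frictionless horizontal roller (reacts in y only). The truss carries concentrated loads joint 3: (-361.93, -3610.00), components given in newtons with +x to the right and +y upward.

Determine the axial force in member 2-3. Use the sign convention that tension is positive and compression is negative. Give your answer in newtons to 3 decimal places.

-1070.529

N=5 nodes, M=7 members, R=3 reactions → 2N=10, M+R=10
member 0 (0-1): L=6.8383, (cx,cy)=(0.2778,0.9606)
member 1 (0-2): L=4.1870, (cx,cy)=(1.0000,0.0000)
member 2 (1-2): L=6.9557, (cx,cy)=(0.3288,-0.9444)
member 3 (1-3): L=4.2200, (cx,cy)=(0.9915,0.1303)
member 4 (2-3): L=7.3674, (cx,cy)=(0.2575,0.9663)
member 5 (2-4): L=3.6130, (cx,cy)=(1.0000,0.0000)
member 6 (3-4): L=7.3229, (cx,cy)=(0.2343,-0.9722)
solve A·x = −loads:
  F[0-1] = -1170.6242 N (compression)
  F[0-2] = -36.6737 N (compression)
  F[1-2] = +1095.3320 N (tension)
  F[1-3] = -691.2911 N (compression)
  F[2-3] = -1070.5293 N (compression)
  F[2-4] = +599.1102 N (tension)
  F[3-4] = -2556.6561 N (compression)
  Rx@0 = +361.9300 N
  Ry@0 = +1124.5307 N
  Ry@4 = +2485.4693 N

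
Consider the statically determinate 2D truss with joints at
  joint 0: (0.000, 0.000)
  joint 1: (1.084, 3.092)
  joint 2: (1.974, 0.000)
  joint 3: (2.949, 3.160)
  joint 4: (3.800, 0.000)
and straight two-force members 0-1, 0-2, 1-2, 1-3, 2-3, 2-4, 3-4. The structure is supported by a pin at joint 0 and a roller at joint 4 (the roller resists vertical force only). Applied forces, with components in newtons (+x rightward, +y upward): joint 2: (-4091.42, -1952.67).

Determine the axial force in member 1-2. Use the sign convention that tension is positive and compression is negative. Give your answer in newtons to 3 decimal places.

953.914

N=5 nodes, M=7 members, R=3 reactions → 2N=10, M+R=10
member 0 (0-1): L=3.2765, (cx,cy)=(0.3308,0.9437)
member 1 (0-2): L=1.9740, (cx,cy)=(1.0000,0.0000)
member 2 (1-2): L=3.2175, (cx,cy)=(0.2766,-0.9610)
member 3 (1-3): L=1.8662, (cx,cy)=(0.9993,0.0364)
member 4 (2-3): L=3.3070, (cx,cy)=(0.2948,0.9555)
member 5 (2-4): L=1.8260, (cx,cy)=(1.0000,0.0000)
member 6 (3-4): L=3.2726, (cx,cy)=(0.2600,-0.9656)
solve A·x = −loads:
  F[0-1] = -994.3015 N (compression)
  F[0-2] = -3762.4655 N (compression)
  F[1-2] = +953.9138 N (tension)
  F[1-3] = -593.2094 N (compression)
  F[2-3] = +1084.1667 N (tension)
  F[2-4] = +273.1712 N (tension)
  F[3-4] = -1050.4999 N (compression)
  Rx@0 = +4091.4200 N
  Ry@0 = +938.3093 N
  Ry@4 = +1014.3607 N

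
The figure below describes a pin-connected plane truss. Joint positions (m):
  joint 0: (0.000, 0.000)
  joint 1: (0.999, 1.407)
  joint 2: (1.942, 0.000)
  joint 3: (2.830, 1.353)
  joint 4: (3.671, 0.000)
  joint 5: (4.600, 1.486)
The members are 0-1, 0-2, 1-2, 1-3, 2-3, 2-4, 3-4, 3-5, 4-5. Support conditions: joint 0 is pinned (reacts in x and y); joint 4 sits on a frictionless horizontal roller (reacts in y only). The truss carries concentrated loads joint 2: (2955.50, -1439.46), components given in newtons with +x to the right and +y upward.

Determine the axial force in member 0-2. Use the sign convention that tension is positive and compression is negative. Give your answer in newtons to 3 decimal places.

3436.873

N=6 nodes, M=9 members, R=3 reactions → 2N=12, M+R=12
member 0 (0-1): L=1.7256, (cx,cy)=(0.5789,0.8154)
member 1 (0-2): L=1.9420, (cx,cy)=(1.0000,0.0000)
member 2 (1-2): L=1.6938, (cx,cy)=(0.5567,-0.8307)
member 3 (1-3): L=1.8318, (cx,cy)=(0.9996,-0.0295)
member 4 (2-3): L=1.6184, (cx,cy)=(0.5487,0.8360)
member 5 (2-4): L=1.7290, (cx,cy)=(1.0000,0.0000)
member 6 (3-4): L=1.5931, (cx,cy)=(0.5279,-0.8493)
member 7 (3-5): L=1.7750, (cx,cy)=(0.9972,0.0749)
member 8 (4-5): L=1.7525, (cx,cy)=(0.5301,0.8479)
solve A·x = −loads:
  F[0-1] = -831.4822 N (compression)
  F[0-2] = +3436.8729 N (tension)
  F[1-2] = +850.0495 N (tension)
  F[1-3] = -955.0464 N (compression)
  F[2-3] = +877.1742 N (tension)
  F[2-4] = +473.3285 N (tension)
  F[3-4] = -896.6089 N (compression)
  F[3-5] = +0.0000 N (tension)
  F[4-5] = +0.0000 N (tension)
  Rx@0 = -2955.5000 N
  Ry@0 = +677.9696 N
  Ry@4 = +761.4904 N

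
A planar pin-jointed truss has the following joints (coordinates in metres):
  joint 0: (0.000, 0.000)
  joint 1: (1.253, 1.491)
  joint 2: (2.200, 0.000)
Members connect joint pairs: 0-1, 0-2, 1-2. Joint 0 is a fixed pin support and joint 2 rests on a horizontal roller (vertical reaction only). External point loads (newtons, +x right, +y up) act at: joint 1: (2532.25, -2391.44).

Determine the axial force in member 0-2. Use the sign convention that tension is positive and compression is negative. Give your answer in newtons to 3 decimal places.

1955.106

N=3 nodes, M=3 members, R=3 reactions → 2N=6, M+R=6
member 0 (0-1): L=1.9476, (cx,cy)=(0.6434,0.7656)
member 1 (0-2): L=2.2000, (cx,cy)=(1.0000,0.0000)
member 2 (1-2): L=1.7663, (cx,cy)=(0.5361,-0.8441)
solve A·x = −loads:
  F[0-1] = +897.0763 N (tension)
  F[0-2] = +1955.1064 N (tension)
  F[1-2] = -3646.6162 N (compression)
  Rx@0 = -2532.2500 N
  Ry@0 = -686.7687 N
  Ry@2 = +3078.2087 N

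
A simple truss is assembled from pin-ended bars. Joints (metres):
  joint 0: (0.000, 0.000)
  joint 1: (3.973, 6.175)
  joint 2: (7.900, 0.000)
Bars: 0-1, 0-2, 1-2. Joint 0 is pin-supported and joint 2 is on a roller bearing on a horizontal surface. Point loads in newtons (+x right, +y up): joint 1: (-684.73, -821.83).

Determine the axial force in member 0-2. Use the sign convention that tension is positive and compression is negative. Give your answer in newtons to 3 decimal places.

-77.528

N=3 nodes, M=3 members, R=3 reactions → 2N=6, M+R=6
member 0 (0-1): L=7.3427, (cx,cy)=(0.5411,0.8410)
member 1 (0-2): L=7.9000, (cx,cy)=(1.0000,0.0000)
member 2 (1-2): L=7.3179, (cx,cy)=(0.5366,-0.8438)
solve A·x = −loads:
  F[0-1] = -1122.2018 N (compression)
  F[0-2] = -77.5279 N (compression)
  F[1-2] = +144.4723 N (tension)
  Rx@0 = +684.7300 N
  Ry@0 = +943.7385 N
  Ry@2 = -121.9085 N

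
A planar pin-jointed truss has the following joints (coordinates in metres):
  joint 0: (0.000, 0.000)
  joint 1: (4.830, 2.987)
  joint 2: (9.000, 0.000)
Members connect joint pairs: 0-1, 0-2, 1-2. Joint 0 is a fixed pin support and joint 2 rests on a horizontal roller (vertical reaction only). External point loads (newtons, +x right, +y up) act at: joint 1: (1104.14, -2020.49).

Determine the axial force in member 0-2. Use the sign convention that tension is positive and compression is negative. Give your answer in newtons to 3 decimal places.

2025.363

N=3 nodes, M=3 members, R=3 reactions → 2N=6, M+R=6
member 0 (0-1): L=5.6790, (cx,cy)=(0.8505,0.5260)
member 1 (0-2): L=9.0000, (cx,cy)=(1.0000,0.0000)
member 2 (1-2): L=5.1294, (cx,cy)=(0.8130,-0.5823)
solve A·x = −loads:
  F[0-1] = -1083.1524 N (compression)
  F[0-2] = +2025.3628 N (tension)
  F[1-2] = -2491.3573 N (compression)
  Rx@0 = -1104.1400 N
  Ry@0 = +569.7086 N
  Ry@2 = +1450.7814 N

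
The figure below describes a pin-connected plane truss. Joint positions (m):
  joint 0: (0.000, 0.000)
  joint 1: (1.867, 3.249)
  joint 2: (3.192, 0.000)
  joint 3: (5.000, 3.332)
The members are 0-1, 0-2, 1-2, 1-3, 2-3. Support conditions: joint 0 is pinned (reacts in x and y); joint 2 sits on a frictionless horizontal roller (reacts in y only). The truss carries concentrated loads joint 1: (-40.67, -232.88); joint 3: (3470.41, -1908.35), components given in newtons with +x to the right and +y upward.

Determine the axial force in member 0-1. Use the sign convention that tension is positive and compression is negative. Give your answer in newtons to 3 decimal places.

N=4 nodes, M=5 members, R=3 reactions → 2N=8, M+R=8
member 0 (0-1): L=3.7472, (cx,cy)=(0.4982,0.8670)
member 1 (0-2): L=3.1920, (cx,cy)=(1.0000,0.0000)
member 2 (1-2): L=3.5088, (cx,cy)=(0.3776,-0.9260)
member 3 (1-3): L=3.1341, (cx,cy)=(0.9996,0.0265)
member 4 (2-3): L=3.7909, (cx,cy)=(0.4769,0.8789)
solve A·x = −loads:
  F[0-1] = +5265.5782 N (tension)
  F[0-2] = +806.2423 N (tension)
  F[1-2] = -5051.2399 N (compression)
  F[1-3] = +4573.2349 N (tension)
  F[2-3] = -2308.9836 N (compression)
  Rx@0 = -3429.7400 N
  Ry@0 = -4565.4762 N
  Ry@2 = +6706.7062 N

5265.578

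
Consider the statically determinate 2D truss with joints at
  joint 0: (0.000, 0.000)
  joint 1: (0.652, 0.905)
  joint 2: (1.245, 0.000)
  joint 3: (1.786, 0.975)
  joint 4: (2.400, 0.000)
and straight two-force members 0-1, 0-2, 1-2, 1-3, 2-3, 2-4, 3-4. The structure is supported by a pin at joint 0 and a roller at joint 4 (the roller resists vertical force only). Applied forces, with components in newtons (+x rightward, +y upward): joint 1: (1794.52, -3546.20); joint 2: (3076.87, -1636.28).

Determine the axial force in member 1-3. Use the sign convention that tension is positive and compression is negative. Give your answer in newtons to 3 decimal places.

-3058.754

N=5 nodes, M=7 members, R=3 reactions → 2N=10, M+R=10
member 0 (0-1): L=1.1154, (cx,cy)=(0.5845,0.8114)
member 1 (0-2): L=1.2450, (cx,cy)=(1.0000,0.0000)
member 2 (1-2): L=1.0820, (cx,cy)=(0.5481,-0.8364)
member 3 (1-3): L=1.1362, (cx,cy)=(0.9981,0.0616)
member 4 (2-3): L=1.1150, (cx,cy)=(0.4852,0.8744)
member 5 (2-4): L=1.1550, (cx,cy)=(1.0000,0.0000)
member 6 (3-4): L=1.1522, (cx,cy)=(0.5329,-0.8462)
solve A·x = −loads:
  F[0-1] = -3319.8305 N (compression)
  F[0-2] = +6811.9667 N (tension)
  F[1-2] = -1244.6457 N (compression)
  F[1-3] = -3058.7535 N (compression)
  F[2-3] = +3061.8799 N (tension)
  F[2-4] = +1567.3614 N (tension)
  F[3-4] = -2941.2898 N (compression)
  Rx@0 = -4871.3900 N
  Ry@0 = +2693.5918 N
  Ry@4 = +2488.8882 N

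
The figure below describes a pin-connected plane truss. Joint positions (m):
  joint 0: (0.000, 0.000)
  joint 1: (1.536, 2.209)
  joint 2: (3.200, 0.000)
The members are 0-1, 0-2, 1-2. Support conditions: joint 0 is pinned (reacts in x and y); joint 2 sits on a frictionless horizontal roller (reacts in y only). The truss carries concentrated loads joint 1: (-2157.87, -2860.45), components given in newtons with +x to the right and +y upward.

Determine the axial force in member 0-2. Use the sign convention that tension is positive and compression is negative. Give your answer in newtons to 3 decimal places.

N=3 nodes, M=3 members, R=3 reactions → 2N=6, M+R=6
member 0 (0-1): L=2.6905, (cx,cy)=(0.5709,0.8210)
member 1 (0-2): L=3.2000, (cx,cy)=(1.0000,0.0000)
member 2 (1-2): L=2.7656, (cx,cy)=(0.6017,-0.7987)
solve A·x = −loads:
  F[0-1] = -3625.9963 N (compression)
  F[0-2] = -87.8241 N (compression)
  F[1-2] = +145.9657 N (tension)
  Rx@0 = +2157.8700 N
  Ry@0 = +2977.0386 N
  Ry@2 = -116.5886 N

-87.824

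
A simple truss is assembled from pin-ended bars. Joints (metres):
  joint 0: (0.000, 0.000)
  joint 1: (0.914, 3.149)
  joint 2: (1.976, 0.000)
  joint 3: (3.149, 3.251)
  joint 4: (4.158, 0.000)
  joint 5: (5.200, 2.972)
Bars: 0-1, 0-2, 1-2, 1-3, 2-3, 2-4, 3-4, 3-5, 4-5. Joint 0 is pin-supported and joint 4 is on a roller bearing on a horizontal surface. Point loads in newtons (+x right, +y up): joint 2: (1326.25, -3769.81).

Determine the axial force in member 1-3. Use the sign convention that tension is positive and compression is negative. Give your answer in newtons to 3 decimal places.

-1223.834

N=6 nodes, M=9 members, R=3 reactions → 2N=12, M+R=12
member 0 (0-1): L=3.2790, (cx,cy)=(0.2787,0.9604)
member 1 (0-2): L=1.9760, (cx,cy)=(1.0000,0.0000)
member 2 (1-2): L=3.3233, (cx,cy)=(0.3196,-0.9476)
member 3 (1-3): L=2.2373, (cx,cy)=(0.9990,0.0456)
member 4 (2-3): L=3.4561, (cx,cy)=(0.3394,0.9406)
member 5 (2-4): L=2.1820, (cx,cy)=(1.0000,0.0000)
member 6 (3-4): L=3.4040, (cx,cy)=(0.2964,-0.9551)
member 7 (3-5): L=2.0699, (cx,cy)=(0.9909,-0.1348)
member 8 (4-5): L=3.1494, (cx,cy)=(0.3309,0.9437)
solve A·x = −loads:
  F[0-1] = -2059.9352 N (compression)
  F[0-2] = +1900.4501 N (tension)
  F[1-2] = +2028.8805 N (tension)
  F[1-3] = -1223.8336 N (compression)
  F[2-3] = +1963.8847 N (tension)
  F[2-4] = +556.0273 N (tension)
  F[3-4] = -1875.8236 N (compression)
  F[3-5] = -0.0000 N (compression)
  F[4-5] = +0.0000 N (tension)
  Rx@0 = -1326.2500 N
  Ry@0 = +1978.2889 N
  Ry@4 = +1791.5211 N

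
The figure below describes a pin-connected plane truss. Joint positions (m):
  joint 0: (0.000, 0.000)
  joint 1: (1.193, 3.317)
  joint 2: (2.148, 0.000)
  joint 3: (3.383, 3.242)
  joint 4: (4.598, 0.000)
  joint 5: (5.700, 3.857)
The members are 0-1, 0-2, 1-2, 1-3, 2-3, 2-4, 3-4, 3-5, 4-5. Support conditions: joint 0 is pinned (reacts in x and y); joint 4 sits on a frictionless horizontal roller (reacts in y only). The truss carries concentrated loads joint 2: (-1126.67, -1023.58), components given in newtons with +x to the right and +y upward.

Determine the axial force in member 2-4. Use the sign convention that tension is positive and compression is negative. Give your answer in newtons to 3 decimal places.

179.205

N=6 nodes, M=9 members, R=3 reactions → 2N=12, M+R=12
member 0 (0-1): L=3.5250, (cx,cy)=(0.3384,0.9410)
member 1 (0-2): L=2.1480, (cx,cy)=(1.0000,0.0000)
member 2 (1-2): L=3.4517, (cx,cy)=(0.2767,-0.9610)
member 3 (1-3): L=2.1913, (cx,cy)=(0.9994,-0.0342)
member 4 (2-3): L=3.4693, (cx,cy)=(0.3560,0.9345)
member 5 (2-4): L=2.4500, (cx,cy)=(1.0000,0.0000)
member 6 (3-4): L=3.4622, (cx,cy)=(0.3509,-0.9364)
member 7 (3-5): L=2.3972, (cx,cy)=(0.9665,0.2565)
member 8 (4-5): L=4.0113, (cx,cy)=(0.2747,0.9615)
solve A·x = −loads:
  F[0-1] = -579.6082 N (compression)
  F[0-2] = -930.5085 N (compression)
  F[1-2] = +580.2720 N (tension)
  F[1-3] = -356.9157 N (compression)
  F[2-3] = +498.6229 N (tension)
  F[2-4] = +179.2051 N (tension)
  F[3-4] = -510.6526 N (compression)
  F[3-5] = -0.0000 N (compression)
  F[4-5] = -0.0000 N (compression)
  Rx@0 = +1126.6700 N
  Ry@0 = +545.4047 N
  Ry@4 = +478.1753 N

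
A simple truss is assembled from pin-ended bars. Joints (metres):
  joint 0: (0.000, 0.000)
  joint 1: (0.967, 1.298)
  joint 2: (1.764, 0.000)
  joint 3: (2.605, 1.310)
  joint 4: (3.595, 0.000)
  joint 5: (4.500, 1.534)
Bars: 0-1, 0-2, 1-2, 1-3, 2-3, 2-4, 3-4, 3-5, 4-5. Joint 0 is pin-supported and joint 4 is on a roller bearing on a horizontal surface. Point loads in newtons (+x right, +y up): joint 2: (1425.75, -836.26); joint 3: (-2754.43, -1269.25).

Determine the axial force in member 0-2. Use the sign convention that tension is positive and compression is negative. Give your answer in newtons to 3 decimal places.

N=6 nodes, M=9 members, R=3 reactions → 2N=12, M+R=12
member 0 (0-1): L=1.6186, (cx,cy)=(0.5974,0.8019)
member 1 (0-2): L=1.7640, (cx,cy)=(1.0000,0.0000)
member 2 (1-2): L=1.5232, (cx,cy)=(0.5233,-0.8522)
member 3 (1-3): L=1.6380, (cx,cy)=(1.0000,0.0073)
member 4 (2-3): L=1.5567, (cx,cy)=(0.5402,0.8415)
member 5 (2-4): L=1.8310, (cx,cy)=(1.0000,0.0000)
member 6 (3-4): L=1.6420, (cx,cy)=(0.6029,-0.7978)
member 7 (3-5): L=1.9082, (cx,cy)=(0.9931,0.1174)
member 8 (4-5): L=1.7811, (cx,cy)=(0.5081,0.8613)
solve A·x = −loads:
  F[0-1] = -2218.6063 N (compression)
  F[0-2] = -3.2252 N (compression)
  F[1-2] = +2067.0818 N (tension)
  F[1-3] = -2407.1296 N (compression)
  F[2-3] = -1099.5184 N (compression)
  F[2-4] = +246.6367 N (tension)
  F[3-4] = -409.0708 N (compression)
  F[3-5] = -0.0000 N (compression)
  F[4-5] = +0.0000 N (tension)
  Rx@0 = +1328.6800 N
  Ry@0 = +1779.1524 N
  Ry@4 = +326.3576 N

-3.225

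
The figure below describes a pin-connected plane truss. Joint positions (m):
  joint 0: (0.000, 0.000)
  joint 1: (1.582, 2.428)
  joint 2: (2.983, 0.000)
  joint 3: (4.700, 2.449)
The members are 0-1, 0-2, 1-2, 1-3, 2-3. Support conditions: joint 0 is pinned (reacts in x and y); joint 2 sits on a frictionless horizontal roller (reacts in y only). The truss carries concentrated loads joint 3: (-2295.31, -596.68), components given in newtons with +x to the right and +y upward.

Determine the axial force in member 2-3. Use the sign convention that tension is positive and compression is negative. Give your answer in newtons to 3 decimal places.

-713.206

N=4 nodes, M=5 members, R=3 reactions → 2N=8, M+R=8
member 0 (0-1): L=2.8979, (cx,cy)=(0.5459,0.8378)
member 1 (0-2): L=2.9830, (cx,cy)=(1.0000,0.0000)
member 2 (1-2): L=2.8032, (cx,cy)=(0.4998,-0.8661)
member 3 (1-3): L=3.1181, (cx,cy)=(1.0000,0.0067)
member 4 (2-3): L=2.9909, (cx,cy)=(0.5741,0.8188)
solve A·x = −loads:
  F[0-1] = -1839.2093 N (compression)
  F[0-2] = -1291.2675 N (compression)
  F[1-2] = +1764.4391 N (tension)
  F[1-3] = -1885.9240 N (compression)
  F[2-3] = -713.2059 N (compression)
  Rx@0 = +2295.3100 N
  Ry@0 = +1540.9704 N
  Ry@2 = -944.2904 N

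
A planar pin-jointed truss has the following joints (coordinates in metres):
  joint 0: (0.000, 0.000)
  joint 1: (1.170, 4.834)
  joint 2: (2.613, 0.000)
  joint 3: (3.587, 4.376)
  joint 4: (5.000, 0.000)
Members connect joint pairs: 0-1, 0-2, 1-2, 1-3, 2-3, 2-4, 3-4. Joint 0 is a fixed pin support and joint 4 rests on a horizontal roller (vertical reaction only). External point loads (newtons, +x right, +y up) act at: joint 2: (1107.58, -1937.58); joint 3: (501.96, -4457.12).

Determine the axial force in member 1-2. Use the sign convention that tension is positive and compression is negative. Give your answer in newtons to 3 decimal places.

2019.113

N=5 nodes, M=7 members, R=3 reactions → 2N=10, M+R=10
member 0 (0-1): L=4.9736, (cx,cy)=(0.2352,0.9719)
member 1 (0-2): L=2.6130, (cx,cy)=(1.0000,0.0000)
member 2 (1-2): L=5.0448, (cx,cy)=(0.2860,-0.9582)
member 3 (1-3): L=2.4600, (cx,cy)=(0.9825,-0.1862)
member 4 (2-3): L=4.4831, (cx,cy)=(0.2173,0.9761)
member 5 (2-4): L=2.3870, (cx,cy)=(1.0000,0.0000)
member 6 (3-4): L=4.5985, (cx,cy)=(0.3073,-0.9516)
solve A·x = −loads:
  F[0-1] = -1795.6599 N (compression)
  F[0-2] = +2031.9568 N (tension)
  F[1-2] = +2019.1132 N (tension)
  F[1-3] = -1017.7548 N (compression)
  F[2-3] = +2.8982 N (tension)
  F[2-4] = +1501.2907 N (tension)
  F[3-4] = -4885.8057 N (compression)
  Rx@0 = -1609.5400 N
  Ry@0 = +1745.2674 N
  Ry@4 = +4649.4326 N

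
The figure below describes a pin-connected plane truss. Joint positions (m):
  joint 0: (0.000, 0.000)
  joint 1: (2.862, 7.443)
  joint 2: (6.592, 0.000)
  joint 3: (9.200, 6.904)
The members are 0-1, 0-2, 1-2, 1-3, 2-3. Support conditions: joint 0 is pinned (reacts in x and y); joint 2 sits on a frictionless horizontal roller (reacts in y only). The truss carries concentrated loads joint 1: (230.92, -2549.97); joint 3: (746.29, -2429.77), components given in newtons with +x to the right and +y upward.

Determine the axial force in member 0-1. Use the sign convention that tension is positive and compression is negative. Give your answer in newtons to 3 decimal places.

600.795

N=4 nodes, M=5 members, R=3 reactions → 2N=8, M+R=8
member 0 (0-1): L=7.9743, (cx,cy)=(0.3589,0.9334)
member 1 (0-2): L=6.5920, (cx,cy)=(1.0000,0.0000)
member 2 (1-2): L=8.3253, (cx,cy)=(0.4480,-0.8940)
member 3 (1-3): L=6.3609, (cx,cy)=(0.9964,-0.0847)
member 4 (2-3): L=7.3802, (cx,cy)=(0.3534,0.9355)
solve A·x = −loads:
  F[0-1] = +600.7951 N (tension)
  F[0-2] = +761.5826 N (tension)
  F[1-2] = -3632.8724 N (compression)
  F[1-3] = +1618.1639 N (tension)
  F[2-3] = -2450.7760 N (compression)
  Rx@0 = -977.2100 N
  Ry@0 = -560.7670 N
  Ry@2 = +5540.5070 N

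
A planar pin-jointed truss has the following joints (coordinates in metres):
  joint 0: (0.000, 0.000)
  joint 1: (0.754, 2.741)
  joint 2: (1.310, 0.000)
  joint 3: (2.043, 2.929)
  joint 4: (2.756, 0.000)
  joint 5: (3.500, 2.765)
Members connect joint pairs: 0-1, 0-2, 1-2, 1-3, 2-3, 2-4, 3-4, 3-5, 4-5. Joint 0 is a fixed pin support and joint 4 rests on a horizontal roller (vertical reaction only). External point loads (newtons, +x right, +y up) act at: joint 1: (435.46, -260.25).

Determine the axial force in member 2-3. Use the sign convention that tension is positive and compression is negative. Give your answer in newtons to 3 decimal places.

558.690

N=6 nodes, M=9 members, R=3 reactions → 2N=12, M+R=12
member 0 (0-1): L=2.8428, (cx,cy)=(0.2652,0.9642)
member 1 (0-2): L=1.3100, (cx,cy)=(1.0000,0.0000)
member 2 (1-2): L=2.7968, (cx,cy)=(0.1988,-0.9800)
member 3 (1-3): L=1.3026, (cx,cy)=(0.9895,0.1443)
member 4 (2-3): L=3.0193, (cx,cy)=(0.2428,0.9701)
member 5 (2-4): L=1.4460, (cx,cy)=(1.0000,0.0000)
member 6 (3-4): L=3.0145, (cx,cy)=(0.2365,-0.9716)
member 7 (3-5): L=1.4662, (cx,cy)=(0.9937,-0.1119)
member 8 (4-5): L=2.8633, (cx,cy)=(0.2598,0.9657)
solve A·x = −loads:
  F[0-1] = +253.1053 N (tension)
  F[0-2] = +368.3289 N (tension)
  F[1-2] = -553.0144 N (compression)
  F[1-3] = -261.1250 N (compression)
  F[2-3] = +558.6904 N (tension)
  F[2-4] = +122.7583 N (tension)
  F[3-4] = -519.0168 N (compression)
  F[3-5] = -0.0000 N (compression)
  F[4-5] = +0.0000 N (tension)
  Rx@0 = -435.4600 N
  Ry@0 = -244.0404 N
  Ry@4 = +504.2904 N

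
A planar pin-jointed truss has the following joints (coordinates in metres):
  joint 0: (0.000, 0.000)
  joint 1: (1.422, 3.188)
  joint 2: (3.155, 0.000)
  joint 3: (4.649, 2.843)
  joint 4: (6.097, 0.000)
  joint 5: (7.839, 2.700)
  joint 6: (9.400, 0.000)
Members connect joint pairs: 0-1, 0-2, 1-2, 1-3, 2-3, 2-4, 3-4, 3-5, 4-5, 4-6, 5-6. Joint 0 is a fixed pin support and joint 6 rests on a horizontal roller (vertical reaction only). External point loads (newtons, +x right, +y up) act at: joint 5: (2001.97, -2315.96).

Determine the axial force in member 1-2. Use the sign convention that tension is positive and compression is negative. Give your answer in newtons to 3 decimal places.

-241.104

N=7 nodes, M=11 members, R=3 reactions → 2N=14, M+R=14
member 0 (0-1): L=3.4908, (cx,cy)=(0.4074,0.9133)
member 1 (0-2): L=3.1550, (cx,cy)=(1.0000,0.0000)
member 2 (1-2): L=3.6286, (cx,cy)=(0.4776,-0.8786)
member 3 (1-3): L=3.2454, (cx,cy)=(0.9943,-0.1063)
member 4 (2-3): L=3.2116, (cx,cy)=(0.4652,0.8852)
member 5 (2-4): L=2.9420, (cx,cy)=(1.0000,0.0000)
member 6 (3-4): L=3.1905, (cx,cy)=(0.4538,-0.8911)
member 7 (3-5): L=3.1932, (cx,cy)=(0.9990,-0.0448)
member 8 (4-5): L=3.2132, (cx,cy)=(0.5421,0.8403)
member 9 (4-6): L=3.3030, (cx,cy)=(1.0000,0.0000)
member 10 (5-6): L=3.1188, (cx,cy)=(0.5005,-0.8657)
solve A·x = −loads:
  F[0-1] = +208.5225 N (tension)
  F[0-2] = +1917.0261 N (tension)
  F[1-2] = -241.1039 N (compression)
  F[1-3] = +201.2346 N (tension)
  F[2-3] = +239.2965 N (tension)
  F[2-4] = +1690.5594 N (tension)
  F[3-4] = -234.7401 N (compression)
  F[3-5] = +418.3662 N (tension)
  F[4-5] = +248.9294 N (tension)
  F[4-6] = +1449.0686 N (tension)
  F[5-6] = -2895.1381 N (compression)
  Rx@0 = -2001.9700 N
  Ry@0 = -190.4367 N
  Ry@6 = +2506.3967 N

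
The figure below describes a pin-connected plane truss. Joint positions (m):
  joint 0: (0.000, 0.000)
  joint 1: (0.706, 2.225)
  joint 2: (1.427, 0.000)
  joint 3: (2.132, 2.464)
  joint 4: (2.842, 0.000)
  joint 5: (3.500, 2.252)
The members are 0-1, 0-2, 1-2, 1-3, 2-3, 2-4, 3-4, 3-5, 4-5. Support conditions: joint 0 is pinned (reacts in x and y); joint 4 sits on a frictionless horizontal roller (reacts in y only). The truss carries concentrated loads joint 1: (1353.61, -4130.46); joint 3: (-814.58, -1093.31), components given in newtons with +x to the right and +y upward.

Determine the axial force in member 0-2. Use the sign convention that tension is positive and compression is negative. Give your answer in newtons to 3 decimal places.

1498.561

N=6 nodes, M=9 members, R=3 reactions → 2N=12, M+R=12
member 0 (0-1): L=2.3343, (cx,cy)=(0.3024,0.9532)
member 1 (0-2): L=1.4270, (cx,cy)=(1.0000,0.0000)
member 2 (1-2): L=2.3389, (cx,cy)=(0.3083,-0.9513)
member 3 (1-3): L=1.4459, (cx,cy)=(0.9862,0.1653)
member 4 (2-3): L=2.5629, (cx,cy)=(0.2751,0.9614)
member 5 (2-4): L=1.4150, (cx,cy)=(1.0000,0.0000)
member 6 (3-4): L=2.5643, (cx,cy)=(0.2769,-0.9609)
member 7 (3-5): L=1.3843, (cx,cy)=(0.9882,-0.1531)
member 8 (4-5): L=2.3462, (cx,cy)=(0.2805,0.9599)
solve A·x = −loads:
  F[0-1] = -3172.5977 N (compression)
  F[0-2] = +1498.5607 N (tension)
  F[1-2] = -1489.7105 N (compression)
  F[1-3] = -1879.7745 N (compression)
  F[2-3] = +1474.0296 N (tension)
  F[2-4] = +633.8575 N (tension)
  F[3-4] = -2289.2553 N (compression)
  F[3-5] = -0.0000 N (tension)
  F[4-5] = +0.0000 N (tension)
  Rx@0 = -539.0300 N
  Ry@0 = +3024.0167 N
  Ry@4 = +2199.7533 N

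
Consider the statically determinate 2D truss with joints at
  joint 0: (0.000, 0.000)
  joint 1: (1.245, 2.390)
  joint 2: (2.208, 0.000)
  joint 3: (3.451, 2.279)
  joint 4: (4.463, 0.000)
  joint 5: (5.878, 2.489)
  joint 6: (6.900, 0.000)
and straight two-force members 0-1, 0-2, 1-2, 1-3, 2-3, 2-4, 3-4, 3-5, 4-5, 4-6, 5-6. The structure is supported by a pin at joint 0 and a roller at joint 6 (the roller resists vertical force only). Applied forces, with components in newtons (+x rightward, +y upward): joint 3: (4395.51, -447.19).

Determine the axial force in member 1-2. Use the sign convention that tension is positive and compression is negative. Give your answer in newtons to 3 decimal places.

-1387.050

N=7 nodes, M=11 members, R=3 reactions → 2N=14, M+R=14
member 0 (0-1): L=2.6948, (cx,cy)=(0.4620,0.8869)
member 1 (0-2): L=2.2080, (cx,cy)=(1.0000,0.0000)
member 2 (1-2): L=2.5767, (cx,cy)=(0.3737,-0.9275)
member 3 (1-3): L=2.2088, (cx,cy)=(0.9987,-0.0503)
member 4 (2-3): L=2.5959, (cx,cy)=(0.4788,0.8779)
member 5 (2-4): L=2.2550, (cx,cy)=(1.0000,0.0000)
member 6 (3-4): L=2.4936, (cx,cy)=(0.4058,-0.9139)
member 7 (3-5): L=2.4361, (cx,cy)=(0.9963,0.0862)
member 8 (4-5): L=2.8631, (cx,cy)=(0.4942,0.8693)
member 9 (4-6): L=2.4370, (cx,cy)=(1.0000,0.0000)
member 10 (5-6): L=2.6907, (cx,cy)=(0.3798,-0.9251)
solve A·x = −loads:
  F[0-1] = +1384.9211 N (tension)
  F[0-2] = +3755.6831 N (tension)
  F[1-2] = -1387.0501 N (compression)
  F[1-3] = +1159.6764 N (tension)
  F[2-3] = +1465.4575 N (tension)
  F[2-4] = +2535.6009 N (tension)
  F[3-4] = -1996.5539 N (compression)
  F[3-5] = -1731.7645 N (compression)
  F[4-5] = +2098.9991 N (tension)
  F[4-6] = +687.9518 N (tension)
  F[5-6] = -1811.1923 N (compression)
  Rx@0 = -4395.5100 N
  Ry@0 = -1228.2622 N
  Ry@6 = +1675.4522 N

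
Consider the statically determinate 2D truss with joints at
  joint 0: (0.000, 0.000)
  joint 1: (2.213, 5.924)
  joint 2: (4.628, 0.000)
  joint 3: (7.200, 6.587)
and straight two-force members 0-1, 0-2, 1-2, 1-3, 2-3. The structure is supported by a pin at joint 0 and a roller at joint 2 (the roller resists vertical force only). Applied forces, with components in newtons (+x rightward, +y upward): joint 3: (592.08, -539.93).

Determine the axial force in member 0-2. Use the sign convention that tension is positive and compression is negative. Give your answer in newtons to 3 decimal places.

N=4 nodes, M=5 members, R=3 reactions → 2N=8, M+R=8
member 0 (0-1): L=6.3239, (cx,cy)=(0.3499,0.9368)
member 1 (0-2): L=4.6280, (cx,cy)=(1.0000,0.0000)
member 2 (1-2): L=6.3973, (cx,cy)=(0.3775,-0.9260)
member 3 (1-3): L=5.0309, (cx,cy)=(0.9913,0.1318)
member 4 (2-3): L=7.0713, (cx,cy)=(0.3637,0.9315)
solve A·x = −loads:
  F[0-1] = +1219.9021 N (tension)
  F[0-2] = +165.1816 N (tension)
  F[1-2] = -1112.4952 N (compression)
  F[1-3] = +854.3170 N (tension)
  F[2-3] = -700.4958 N (compression)
  Rx@0 = -592.0800 N
  Ry@0 = -1142.7681 N
  Ry@2 = +1682.6981 N

165.182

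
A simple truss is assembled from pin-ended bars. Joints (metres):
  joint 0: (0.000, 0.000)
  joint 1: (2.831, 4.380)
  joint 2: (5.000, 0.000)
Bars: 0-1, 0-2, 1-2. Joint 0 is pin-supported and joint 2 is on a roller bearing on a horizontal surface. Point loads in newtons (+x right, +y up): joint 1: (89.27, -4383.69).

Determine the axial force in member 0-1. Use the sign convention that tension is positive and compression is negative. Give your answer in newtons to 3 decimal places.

N=3 nodes, M=3 members, R=3 reactions → 2N=6, M+R=6
member 0 (0-1): L=5.2153, (cx,cy)=(0.5428,0.8398)
member 1 (0-2): L=5.0000, (cx,cy)=(1.0000,0.0000)
member 2 (1-2): L=4.8876, (cx,cy)=(0.4438,-0.8961)
solve A·x = −loads:
  F[0-1] = -2171.1735 N (compression)
  F[0-2] = +1267.8477 N (tension)
  F[1-2] = -2856.9733 N (compression)
  Rx@0 = -89.2700 N
  Ry@0 = +1823.4442 N
  Ry@2 = +2560.2458 N

-2171.173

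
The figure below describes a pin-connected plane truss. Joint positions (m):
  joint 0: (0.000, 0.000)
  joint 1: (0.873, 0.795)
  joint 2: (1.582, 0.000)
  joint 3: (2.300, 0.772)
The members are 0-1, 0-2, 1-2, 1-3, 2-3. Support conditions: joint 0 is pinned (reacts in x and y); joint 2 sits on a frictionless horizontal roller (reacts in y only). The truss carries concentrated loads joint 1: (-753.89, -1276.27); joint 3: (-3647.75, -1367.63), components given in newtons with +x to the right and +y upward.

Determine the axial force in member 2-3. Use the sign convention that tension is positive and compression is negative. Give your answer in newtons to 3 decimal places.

-1919.224

N=4 nodes, M=5 members, R=3 reactions → 2N=8, M+R=8
member 0 (0-1): L=1.1807, (cx,cy)=(0.7394,0.6733)
member 1 (0-2): L=1.5820, (cx,cy)=(1.0000,0.0000)
member 2 (1-2): L=1.0652, (cx,cy)=(0.6656,-0.7463)
member 3 (1-3): L=1.4272, (cx,cy)=(0.9999,-0.0161)
member 4 (2-3): L=1.0543, (cx,cy)=(0.6810,0.7323)
solve A·x = −loads:
  F[0-1] = -3134.0800 N (compression)
  F[0-2] = -2084.4111 N (compression)
  F[1-2] = +1167.9270 N (tension)
  F[1-3] = -2340.9995 N (compression)
  F[2-3] = -1919.2235 N (compression)
  Rx@0 = +4401.6400 N
  Ry@0 = +2110.1913 N
  Ry@2 = +533.7087 N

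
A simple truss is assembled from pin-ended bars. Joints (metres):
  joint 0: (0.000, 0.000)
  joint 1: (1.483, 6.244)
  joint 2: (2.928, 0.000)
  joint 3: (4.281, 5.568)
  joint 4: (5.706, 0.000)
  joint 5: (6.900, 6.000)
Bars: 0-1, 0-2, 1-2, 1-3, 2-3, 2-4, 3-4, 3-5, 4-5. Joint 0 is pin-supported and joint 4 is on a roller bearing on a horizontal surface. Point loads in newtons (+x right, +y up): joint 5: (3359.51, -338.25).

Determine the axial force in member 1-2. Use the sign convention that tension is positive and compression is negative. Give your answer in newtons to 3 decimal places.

N=6 nodes, M=9 members, R=3 reactions → 2N=12, M+R=12
member 0 (0-1): L=6.4177, (cx,cy)=(0.2311,0.9729)
member 1 (0-2): L=2.9280, (cx,cy)=(1.0000,0.0000)
member 2 (1-2): L=6.4090, (cx,cy)=(0.2255,-0.9743)
member 3 (1-3): L=2.8785, (cx,cy)=(0.9720,-0.2348)
member 4 (2-3): L=5.7300, (cx,cy)=(0.2361,0.9717)
member 5 (2-4): L=2.7780, (cx,cy)=(1.0000,0.0000)
member 6 (3-4): L=5.7475, (cx,cy)=(0.2479,-0.9688)
member 7 (3-5): L=2.6544, (cx,cy)=(0.9867,0.1627)
member 8 (4-5): L=6.1176, (cx,cy)=(0.1952,0.9808)
solve A·x = −loads:
  F[0-1] = +3703.6272 N (tension)
  F[0-2] = +2503.6766 N (tension)
  F[1-2] = -4142.4694 N (compression)
  F[1-3] = +1841.3045 N (tension)
  F[2-3] = +4153.2498 N (tension)
  F[2-4] = +589.0174 N (tension)
  F[3-4] = -3116.2554 N (compression)
  F[3-5] = +3591.0010 N (tension)
  F[4-5] = -940.7750 N (compression)
  Rx@0 = -3359.5100 N
  Ry@0 = -3603.3877 N
  Ry@4 = +3941.6377 N

-4142.469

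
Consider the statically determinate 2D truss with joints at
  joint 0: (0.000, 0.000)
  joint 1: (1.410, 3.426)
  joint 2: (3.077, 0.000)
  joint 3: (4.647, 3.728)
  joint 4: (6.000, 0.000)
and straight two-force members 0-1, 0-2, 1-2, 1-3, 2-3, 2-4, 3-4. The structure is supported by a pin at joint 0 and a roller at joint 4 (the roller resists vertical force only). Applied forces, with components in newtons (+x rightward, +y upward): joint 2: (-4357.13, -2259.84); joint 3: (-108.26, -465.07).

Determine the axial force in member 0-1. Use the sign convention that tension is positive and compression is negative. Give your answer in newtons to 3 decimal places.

-1376.658

N=5 nodes, M=7 members, R=3 reactions → 2N=10, M+R=10
member 0 (0-1): L=3.7048, (cx,cy)=(0.3806,0.9247)
member 1 (0-2): L=3.0770, (cx,cy)=(1.0000,0.0000)
member 2 (1-2): L=3.8100, (cx,cy)=(0.4375,-0.8992)
member 3 (1-3): L=3.2511, (cx,cy)=(0.9957,0.0929)
member 4 (2-3): L=4.0451, (cx,cy)=(0.3881,0.9216)
member 5 (2-4): L=2.9230, (cx,cy)=(1.0000,0.0000)
member 6 (3-4): L=3.9659, (cx,cy)=(0.3412,-0.9400)
solve A·x = −loads:
  F[0-1] = -1376.6577 N (compression)
  F[0-2] = -3941.4521 N (compression)
  F[1-2] = +1302.2815 N (tension)
  F[1-3] = -1098.4732 N (compression)
  F[2-3] = +1181.4388 N (tension)
  F[2-4] = +526.9196 N (tension)
  F[3-4] = -1544.5128 N (compression)
  Rx@0 = +4465.3900 N
  Ry@0 = +1273.0576 N
  Ry@4 = +1451.8524 N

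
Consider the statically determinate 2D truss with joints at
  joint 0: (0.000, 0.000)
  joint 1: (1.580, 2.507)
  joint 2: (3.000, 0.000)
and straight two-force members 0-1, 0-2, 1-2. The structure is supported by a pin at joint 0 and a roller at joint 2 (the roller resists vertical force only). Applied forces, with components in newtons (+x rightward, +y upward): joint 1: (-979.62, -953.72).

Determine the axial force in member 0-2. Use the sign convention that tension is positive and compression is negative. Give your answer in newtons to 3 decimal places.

-179.181

N=3 nodes, M=3 members, R=3 reactions → 2N=6, M+R=6
member 0 (0-1): L=2.9634, (cx,cy)=(0.5332,0.8460)
member 1 (0-2): L=3.0000, (cx,cy)=(1.0000,0.0000)
member 2 (1-2): L=2.8812, (cx,cy)=(0.4928,-0.8701)
solve A·x = −loads:
  F[0-1] = -1501.2538 N (compression)
  F[0-2] = -179.1813 N (compression)
  F[1-2] = +363.5643 N (tension)
  Rx@0 = +979.6200 N
  Ry@0 = +1270.0632 N
  Ry@2 = -316.3432 N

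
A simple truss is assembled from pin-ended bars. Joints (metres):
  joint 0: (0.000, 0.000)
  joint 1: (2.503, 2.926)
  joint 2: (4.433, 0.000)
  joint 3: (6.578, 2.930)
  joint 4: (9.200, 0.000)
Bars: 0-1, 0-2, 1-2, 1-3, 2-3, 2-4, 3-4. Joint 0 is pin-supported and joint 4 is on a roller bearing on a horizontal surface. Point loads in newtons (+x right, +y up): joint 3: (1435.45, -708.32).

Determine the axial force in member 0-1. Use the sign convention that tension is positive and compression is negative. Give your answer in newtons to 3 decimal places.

335.951

N=5 nodes, M=7 members, R=3 reactions → 2N=10, M+R=10
member 0 (0-1): L=3.8505, (cx,cy)=(0.6500,0.7599)
member 1 (0-2): L=4.4330, (cx,cy)=(1.0000,0.0000)
member 2 (1-2): L=3.5052, (cx,cy)=(0.5506,-0.8348)
member 3 (1-3): L=4.0750, (cx,cy)=(1.0000,0.0010)
member 4 (2-3): L=3.6312, (cx,cy)=(0.5907,0.8069)
member 5 (2-4): L=4.7670, (cx,cy)=(1.0000,0.0000)
member 6 (3-4): L=3.9319, (cx,cy)=(0.6669,-0.7452)
solve A·x = −loads:
  F[0-1] = +335.9510 N (tension)
  F[0-2] = +1217.0676 N (tension)
  F[1-2] = -305.3675 N (compression)
  F[1-3] = +386.5215 N (tension)
  F[2-3] = +315.9169 N (tension)
  F[2-4] = +862.3144 N (tension)
  F[3-4] = -1293.1076 N (compression)
  Rx@0 = -1435.4500 N
  Ry@0 = -255.2884 N
  Ry@4 = +963.6084 N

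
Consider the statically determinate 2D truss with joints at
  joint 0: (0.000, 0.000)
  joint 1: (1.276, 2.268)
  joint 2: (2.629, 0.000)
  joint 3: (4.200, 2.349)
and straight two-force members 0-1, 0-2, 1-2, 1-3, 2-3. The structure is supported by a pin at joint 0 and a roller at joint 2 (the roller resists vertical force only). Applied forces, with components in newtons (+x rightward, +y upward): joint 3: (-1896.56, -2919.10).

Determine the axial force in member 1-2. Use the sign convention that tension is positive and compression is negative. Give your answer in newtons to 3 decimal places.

-56.140

N=4 nodes, M=5 members, R=3 reactions → 2N=8, M+R=8
member 0 (0-1): L=2.6023, (cx,cy)=(0.4903,0.8715)
member 1 (0-2): L=2.6290, (cx,cy)=(1.0000,0.0000)
member 2 (1-2): L=2.6409, (cx,cy)=(0.5123,-0.8588)
member 3 (1-3): L=2.9251, (cx,cy)=(0.9996,0.0277)
member 4 (2-3): L=2.8259, (cx,cy)=(0.5559,0.8312)
solve A·x = −loads:
  F[0-1] = +57.1242 N (tension)
  F[0-2] = -1924.5700 N (compression)
  F[1-2] = -56.1404 N (compression)
  F[1-3] = +56.7937 N (tension)
  F[2-3] = -3513.6640 N (compression)
  Rx@0 = +1896.5600 N
  Ry@0 = -49.7857 N
  Ry@2 = +2968.8857 N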